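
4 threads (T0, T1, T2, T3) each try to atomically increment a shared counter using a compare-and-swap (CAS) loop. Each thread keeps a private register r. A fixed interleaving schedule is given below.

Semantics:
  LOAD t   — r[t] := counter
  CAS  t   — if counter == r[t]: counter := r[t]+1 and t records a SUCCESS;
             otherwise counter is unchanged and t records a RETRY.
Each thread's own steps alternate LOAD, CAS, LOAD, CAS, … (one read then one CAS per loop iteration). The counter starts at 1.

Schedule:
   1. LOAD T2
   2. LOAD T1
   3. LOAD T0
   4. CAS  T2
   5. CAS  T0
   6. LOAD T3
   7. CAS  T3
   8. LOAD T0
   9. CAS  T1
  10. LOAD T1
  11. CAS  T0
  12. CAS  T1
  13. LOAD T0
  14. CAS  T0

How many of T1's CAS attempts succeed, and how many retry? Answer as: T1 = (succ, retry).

T1 = (0, 2)

   1) LOAD T2:  M=1  r_T2=1
   2) LOAD T1:  M=1  r_T1=1
   3) LOAD T0:  M=1  r_T0=1
   4) CAS  T2:  M=2  r_T2=1 ✓
   5) CAS  T0:  M=2  r_T0=1 ✗
   6) LOAD T3:  M=2  r_T3=2
   7) CAS  T3:  M=3  r_T3=2 ✓
   8) LOAD T0:  M=3  r_T0=3
   9) CAS  T1:  M=3  r_T1=1 ✗
  10) LOAD T1:  M=3  r_T1=3
  11) CAS  T0:  M=4  r_T0=3 ✓
  12) CAS  T1:  M=4  r_T1=3 ✗
  13) LOAD T0:  M=4  r_T0=4
  14) CAS  T0:  M=5  r_T0=4 ✓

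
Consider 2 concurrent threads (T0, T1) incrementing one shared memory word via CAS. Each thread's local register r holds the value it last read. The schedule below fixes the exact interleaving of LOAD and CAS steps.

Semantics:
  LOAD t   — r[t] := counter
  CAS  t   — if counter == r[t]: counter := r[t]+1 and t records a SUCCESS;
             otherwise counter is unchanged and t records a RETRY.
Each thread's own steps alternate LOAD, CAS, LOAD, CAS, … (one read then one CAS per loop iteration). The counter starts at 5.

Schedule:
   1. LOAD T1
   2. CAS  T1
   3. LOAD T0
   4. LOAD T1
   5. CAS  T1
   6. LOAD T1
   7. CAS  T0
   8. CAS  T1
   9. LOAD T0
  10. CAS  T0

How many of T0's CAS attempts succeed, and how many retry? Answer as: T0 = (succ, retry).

T0 = (1, 1)

   1) LOAD T1:  M=5  r_T1=5
   2) CAS  T1:  M=6  r_T1=5 ✓
   3) LOAD T0:  M=6  r_T0=6
   4) LOAD T1:  M=6  r_T1=6
   5) CAS  T1:  M=7  r_T1=6 ✓
   6) LOAD T1:  M=7  r_T1=7
   7) CAS  T0:  M=7  r_T0=6 ✗
   8) CAS  T1:  M=8  r_T1=7 ✓
   9) LOAD T0:  M=8  r_T0=8
  10) CAS  T0:  M=9  r_T0=8 ✓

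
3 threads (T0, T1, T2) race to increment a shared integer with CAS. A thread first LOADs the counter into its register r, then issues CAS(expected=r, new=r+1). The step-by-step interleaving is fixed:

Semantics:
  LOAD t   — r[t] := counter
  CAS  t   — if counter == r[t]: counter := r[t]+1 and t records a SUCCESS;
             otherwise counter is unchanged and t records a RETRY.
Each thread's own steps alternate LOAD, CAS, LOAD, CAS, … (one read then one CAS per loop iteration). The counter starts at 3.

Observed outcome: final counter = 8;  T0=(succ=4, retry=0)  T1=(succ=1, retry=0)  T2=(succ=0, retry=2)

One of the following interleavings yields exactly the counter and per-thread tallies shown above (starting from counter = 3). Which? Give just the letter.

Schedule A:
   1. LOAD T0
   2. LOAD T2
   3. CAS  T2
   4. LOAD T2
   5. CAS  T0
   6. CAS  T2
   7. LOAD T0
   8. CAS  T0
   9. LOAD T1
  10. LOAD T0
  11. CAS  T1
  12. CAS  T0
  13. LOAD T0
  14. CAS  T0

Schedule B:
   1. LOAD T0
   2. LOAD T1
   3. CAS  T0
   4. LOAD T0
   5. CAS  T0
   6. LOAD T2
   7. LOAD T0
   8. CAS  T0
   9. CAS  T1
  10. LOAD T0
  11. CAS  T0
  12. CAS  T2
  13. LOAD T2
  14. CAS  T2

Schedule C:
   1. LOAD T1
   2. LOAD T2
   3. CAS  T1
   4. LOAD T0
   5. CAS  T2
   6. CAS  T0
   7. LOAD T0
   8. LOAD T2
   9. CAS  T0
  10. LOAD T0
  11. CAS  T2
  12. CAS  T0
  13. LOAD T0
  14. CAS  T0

C

Run C:
#1 T1 reads 3
#2 T2 reads 3
#3 T1 CAS(3→4) writes; counter now 4
#4 T0 reads 4
#5 T2 CAS(3→4) fails; counter now 4
#6 T0 CAS(4→5) writes; counter now 5
#7 T0 reads 5
#8 T2 reads 5
#9 T0 CAS(5→6) writes; counter now 6
#10 T0 reads 6
#11 T2 CAS(5→6) fails; counter now 6
#12 T0 CAS(6→7) writes; counter now 7
#13 T0 reads 7
#14 T0 CAS(7→8) writes; counter now 8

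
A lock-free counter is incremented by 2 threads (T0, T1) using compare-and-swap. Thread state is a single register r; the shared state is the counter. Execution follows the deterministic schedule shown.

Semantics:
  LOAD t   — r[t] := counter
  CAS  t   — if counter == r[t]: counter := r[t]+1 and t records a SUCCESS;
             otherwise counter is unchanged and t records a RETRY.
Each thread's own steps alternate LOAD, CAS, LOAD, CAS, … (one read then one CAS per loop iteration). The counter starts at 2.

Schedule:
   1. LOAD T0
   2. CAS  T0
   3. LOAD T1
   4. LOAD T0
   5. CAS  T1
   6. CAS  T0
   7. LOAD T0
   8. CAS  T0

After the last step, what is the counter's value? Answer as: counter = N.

counter = 5

#1 T0 reads 2
#2 T0 CAS(2→3) writes; counter now 3
#3 T1 reads 3
#4 T0 reads 3
#5 T1 CAS(3→4) writes; counter now 4
#6 T0 CAS(3→4) fails; counter now 4
#7 T0 reads 4
#8 T0 CAS(4→5) writes; counter now 5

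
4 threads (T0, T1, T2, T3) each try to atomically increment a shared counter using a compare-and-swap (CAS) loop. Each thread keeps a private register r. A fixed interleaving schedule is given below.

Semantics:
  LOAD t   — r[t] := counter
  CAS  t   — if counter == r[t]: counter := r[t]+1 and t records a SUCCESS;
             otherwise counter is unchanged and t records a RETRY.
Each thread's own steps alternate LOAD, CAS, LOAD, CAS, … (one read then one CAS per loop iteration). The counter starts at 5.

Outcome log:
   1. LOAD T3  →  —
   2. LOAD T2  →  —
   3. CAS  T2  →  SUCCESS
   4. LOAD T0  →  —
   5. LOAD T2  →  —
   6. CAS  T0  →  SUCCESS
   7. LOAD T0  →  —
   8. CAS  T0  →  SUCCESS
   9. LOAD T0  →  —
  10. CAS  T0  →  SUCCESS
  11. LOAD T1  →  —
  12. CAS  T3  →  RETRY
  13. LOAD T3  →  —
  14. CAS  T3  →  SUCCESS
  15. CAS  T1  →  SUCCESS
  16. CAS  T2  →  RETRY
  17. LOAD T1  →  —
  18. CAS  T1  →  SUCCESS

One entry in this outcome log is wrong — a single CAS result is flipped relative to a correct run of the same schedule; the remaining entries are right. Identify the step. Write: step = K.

Re-executing:
[1] T3.load  rd  (counter 5, T3.r 5)
[2] T2.load  rd  (counter 5, T2.r 5)
[3] T2.cas  hit  (counter 6, T2.r 5)
[4] T0.load  rd  (counter 6, T0.r 6)
[5] T2.load  rd  (counter 6, T2.r 6)
[6] T0.cas  hit  (counter 7, T0.r 6)
[7] T0.load  rd  (counter 7, T0.r 7)
[8] T0.cas  hit  (counter 8, T0.r 7)
[9] T0.load  rd  (counter 8, T0.r 8)
[10] T0.cas  hit  (counter 9, T0.r 8)
[11] T1.load  rd  (counter 9, T1.r 9)
[12] T3.cas  miss  (counter 9, T3.r 5)
[13] T3.load  rd  (counter 9, T3.r 9)
[14] T3.cas  hit  (counter 10, T3.r 9)
[15] T1.cas  miss  (counter 10, T1.r 9)
[16] T2.cas  miss  (counter 10, T2.r 6)
[17] T1.load  rd  (counter 10, T1.r 10)
[18] T1.cas  hit  (counter 11, T1.r 10)
Log disagrees first at step 15.

step = 15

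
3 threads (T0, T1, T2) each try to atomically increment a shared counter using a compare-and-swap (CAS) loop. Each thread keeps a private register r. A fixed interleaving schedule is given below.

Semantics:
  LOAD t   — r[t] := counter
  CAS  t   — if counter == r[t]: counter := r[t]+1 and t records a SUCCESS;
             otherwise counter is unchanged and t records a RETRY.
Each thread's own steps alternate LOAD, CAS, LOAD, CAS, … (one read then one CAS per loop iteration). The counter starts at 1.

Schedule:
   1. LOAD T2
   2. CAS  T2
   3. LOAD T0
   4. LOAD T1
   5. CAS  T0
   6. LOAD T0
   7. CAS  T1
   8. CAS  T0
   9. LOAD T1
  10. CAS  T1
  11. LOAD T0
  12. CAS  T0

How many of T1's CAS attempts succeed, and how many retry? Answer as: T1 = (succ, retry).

step 1: T2 LOAD ⇒ load; ctr=1 reg=1
step 2: T2 CAS ⇒ ok; ctr=2 reg=1
step 3: T0 LOAD ⇒ load; ctr=2 reg=2
step 4: T1 LOAD ⇒ load; ctr=2 reg=2
step 5: T0 CAS ⇒ ok; ctr=3 reg=2
step 6: T0 LOAD ⇒ load; ctr=3 reg=3
step 7: T1 CAS ⇒ retry; ctr=3 reg=2
step 8: T0 CAS ⇒ ok; ctr=4 reg=3
step 9: T1 LOAD ⇒ load; ctr=4 reg=4
step 10: T1 CAS ⇒ ok; ctr=5 reg=4
step 11: T0 LOAD ⇒ load; ctr=5 reg=5
step 12: T0 CAS ⇒ ok; ctr=6 reg=5

T1 = (1, 1)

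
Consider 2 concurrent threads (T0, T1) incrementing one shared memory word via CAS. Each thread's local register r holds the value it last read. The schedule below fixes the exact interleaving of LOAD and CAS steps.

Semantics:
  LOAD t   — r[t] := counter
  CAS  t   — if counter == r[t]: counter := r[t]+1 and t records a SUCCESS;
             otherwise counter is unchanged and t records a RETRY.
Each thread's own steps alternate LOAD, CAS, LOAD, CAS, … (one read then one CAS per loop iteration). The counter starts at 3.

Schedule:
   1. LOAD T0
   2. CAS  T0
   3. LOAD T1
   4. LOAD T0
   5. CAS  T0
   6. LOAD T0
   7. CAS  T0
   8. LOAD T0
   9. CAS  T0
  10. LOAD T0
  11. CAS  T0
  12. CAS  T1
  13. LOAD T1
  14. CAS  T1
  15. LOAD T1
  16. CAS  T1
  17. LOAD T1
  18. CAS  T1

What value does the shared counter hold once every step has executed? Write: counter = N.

#1 T0 reads 3
#2 T0 CAS(3→4) writes; counter now 4
#3 T1 reads 4
#4 T0 reads 4
#5 T0 CAS(4→5) writes; counter now 5
#6 T0 reads 5
#7 T0 CAS(5→6) writes; counter now 6
#8 T0 reads 6
#9 T0 CAS(6→7) writes; counter now 7
#10 T0 reads 7
#11 T0 CAS(7→8) writes; counter now 8
#12 T1 CAS(4→5) fails; counter now 8
#13 T1 reads 8
#14 T1 CAS(8→9) writes; counter now 9
#15 T1 reads 9
#16 T1 CAS(9→10) writes; counter now 10
#17 T1 reads 10
#18 T1 CAS(10→11) writes; counter now 11

counter = 11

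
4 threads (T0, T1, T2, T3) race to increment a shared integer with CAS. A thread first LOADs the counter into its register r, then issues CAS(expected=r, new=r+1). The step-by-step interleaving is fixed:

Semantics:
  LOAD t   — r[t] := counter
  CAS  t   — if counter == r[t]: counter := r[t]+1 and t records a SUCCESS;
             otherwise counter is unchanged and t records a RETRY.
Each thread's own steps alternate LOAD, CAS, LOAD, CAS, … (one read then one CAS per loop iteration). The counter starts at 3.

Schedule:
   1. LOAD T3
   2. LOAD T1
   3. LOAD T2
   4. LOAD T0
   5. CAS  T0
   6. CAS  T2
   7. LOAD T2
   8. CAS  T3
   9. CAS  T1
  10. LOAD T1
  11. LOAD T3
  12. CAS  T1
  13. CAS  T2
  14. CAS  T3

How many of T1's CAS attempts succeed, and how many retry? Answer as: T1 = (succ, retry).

T1 = (1, 1)

#1 T3 reads 3
#2 T1 reads 3
#3 T2 reads 3
#4 T0 reads 3
#5 T0 CAS(3→4) writes; counter now 4
#6 T2 CAS(3→4) fails; counter now 4
#7 T2 reads 4
#8 T3 CAS(3→4) fails; counter now 4
#9 T1 CAS(3→4) fails; counter now 4
#10 T1 reads 4
#11 T3 reads 4
#12 T1 CAS(4→5) writes; counter now 5
#13 T2 CAS(4→5) fails; counter now 5
#14 T3 CAS(4→5) fails; counter now 5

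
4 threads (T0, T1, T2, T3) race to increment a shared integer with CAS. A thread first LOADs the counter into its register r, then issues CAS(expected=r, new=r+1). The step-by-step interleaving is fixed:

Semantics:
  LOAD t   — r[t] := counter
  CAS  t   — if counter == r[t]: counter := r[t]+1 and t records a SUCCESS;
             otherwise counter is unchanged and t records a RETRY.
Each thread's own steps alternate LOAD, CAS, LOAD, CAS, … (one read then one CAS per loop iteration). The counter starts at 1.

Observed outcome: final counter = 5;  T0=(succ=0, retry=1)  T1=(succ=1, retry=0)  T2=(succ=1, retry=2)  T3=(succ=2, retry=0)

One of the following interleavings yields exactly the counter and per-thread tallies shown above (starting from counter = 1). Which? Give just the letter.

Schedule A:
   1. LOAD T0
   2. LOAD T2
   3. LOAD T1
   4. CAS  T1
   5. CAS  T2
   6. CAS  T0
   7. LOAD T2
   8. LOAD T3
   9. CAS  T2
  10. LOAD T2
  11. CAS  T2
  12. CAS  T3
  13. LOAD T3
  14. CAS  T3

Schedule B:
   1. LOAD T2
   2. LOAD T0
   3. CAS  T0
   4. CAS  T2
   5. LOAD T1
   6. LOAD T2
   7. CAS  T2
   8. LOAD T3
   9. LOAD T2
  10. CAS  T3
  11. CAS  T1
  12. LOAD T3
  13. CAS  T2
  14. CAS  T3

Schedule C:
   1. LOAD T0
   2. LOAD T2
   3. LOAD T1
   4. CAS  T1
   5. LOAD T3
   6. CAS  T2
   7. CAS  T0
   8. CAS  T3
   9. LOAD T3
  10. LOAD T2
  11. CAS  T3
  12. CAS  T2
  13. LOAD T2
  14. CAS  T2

Tracing schedule C:
step 1: T0 LOAD ⇒ load; ctr=1 reg=1
step 2: T2 LOAD ⇒ load; ctr=1 reg=1
step 3: T1 LOAD ⇒ load; ctr=1 reg=1
step 4: T1 CAS ⇒ ok; ctr=2 reg=1
step 5: T3 LOAD ⇒ load; ctr=2 reg=2
step 6: T2 CAS ⇒ retry; ctr=2 reg=1
step 7: T0 CAS ⇒ retry; ctr=2 reg=1
step 8: T3 CAS ⇒ ok; ctr=3 reg=2
step 9: T3 LOAD ⇒ load; ctr=3 reg=3
step 10: T2 LOAD ⇒ load; ctr=3 reg=3
step 11: T3 CAS ⇒ ok; ctr=4 reg=3
step 12: T2 CAS ⇒ retry; ctr=4 reg=3
step 13: T2 LOAD ⇒ load; ctr=4 reg=4
step 14: T2 CAS ⇒ ok; ctr=5 reg=4

C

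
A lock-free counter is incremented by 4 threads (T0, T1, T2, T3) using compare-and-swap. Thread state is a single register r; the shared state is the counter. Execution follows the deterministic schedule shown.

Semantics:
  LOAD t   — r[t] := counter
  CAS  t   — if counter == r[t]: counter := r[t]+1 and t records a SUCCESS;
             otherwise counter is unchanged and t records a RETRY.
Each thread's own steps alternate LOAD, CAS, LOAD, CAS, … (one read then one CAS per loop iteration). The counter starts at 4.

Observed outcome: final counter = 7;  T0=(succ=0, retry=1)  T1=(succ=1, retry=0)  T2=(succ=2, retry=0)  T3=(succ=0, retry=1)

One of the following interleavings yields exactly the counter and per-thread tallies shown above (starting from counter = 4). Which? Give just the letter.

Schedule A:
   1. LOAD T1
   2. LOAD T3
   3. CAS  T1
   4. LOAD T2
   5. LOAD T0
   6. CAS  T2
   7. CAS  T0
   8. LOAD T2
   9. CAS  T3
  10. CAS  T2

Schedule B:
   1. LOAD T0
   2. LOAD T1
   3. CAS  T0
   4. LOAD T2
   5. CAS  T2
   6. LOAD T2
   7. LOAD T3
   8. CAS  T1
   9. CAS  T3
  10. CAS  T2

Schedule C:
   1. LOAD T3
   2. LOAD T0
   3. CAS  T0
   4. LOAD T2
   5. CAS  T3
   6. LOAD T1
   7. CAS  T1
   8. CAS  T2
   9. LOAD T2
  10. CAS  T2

A

Run A:
T1 LOAD — after: cnt=4, r=4 — load
T3 LOAD — after: cnt=4, r=4 — load
T1 CAS — after: cnt=5, r=4 — ok
T2 LOAD — after: cnt=5, r=5 — load
T0 LOAD — after: cnt=5, r=5 — load
T2 CAS — after: cnt=6, r=5 — ok
T0 CAS — after: cnt=6, r=5 — retry
T2 LOAD — after: cnt=6, r=6 — load
T3 CAS — after: cnt=6, r=4 — retry
T2 CAS — after: cnt=7, r=6 — ok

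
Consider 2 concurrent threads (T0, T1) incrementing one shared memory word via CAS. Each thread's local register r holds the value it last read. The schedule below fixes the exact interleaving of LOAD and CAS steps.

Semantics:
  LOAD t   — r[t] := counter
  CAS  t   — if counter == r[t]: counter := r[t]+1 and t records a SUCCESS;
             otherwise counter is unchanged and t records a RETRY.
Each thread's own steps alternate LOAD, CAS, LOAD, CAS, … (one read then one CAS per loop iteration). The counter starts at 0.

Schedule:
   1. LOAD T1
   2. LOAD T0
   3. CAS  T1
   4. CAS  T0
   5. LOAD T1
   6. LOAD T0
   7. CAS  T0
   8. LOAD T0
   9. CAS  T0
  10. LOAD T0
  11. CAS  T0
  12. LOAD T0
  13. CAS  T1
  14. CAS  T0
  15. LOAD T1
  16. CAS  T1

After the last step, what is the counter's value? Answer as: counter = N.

#1 T1 reads 0
#2 T0 reads 0
#3 T1 CAS(0→1) writes; counter now 1
#4 T0 CAS(0→1) fails; counter now 1
#5 T1 reads 1
#6 T0 reads 1
#7 T0 CAS(1→2) writes; counter now 2
#8 T0 reads 2
#9 T0 CAS(2→3) writes; counter now 3
#10 T0 reads 3
#11 T0 CAS(3→4) writes; counter now 4
#12 T0 reads 4
#13 T1 CAS(1→2) fails; counter now 4
#14 T0 CAS(4→5) writes; counter now 5
#15 T1 reads 5
#16 T1 CAS(5→6) writes; counter now 6

counter = 6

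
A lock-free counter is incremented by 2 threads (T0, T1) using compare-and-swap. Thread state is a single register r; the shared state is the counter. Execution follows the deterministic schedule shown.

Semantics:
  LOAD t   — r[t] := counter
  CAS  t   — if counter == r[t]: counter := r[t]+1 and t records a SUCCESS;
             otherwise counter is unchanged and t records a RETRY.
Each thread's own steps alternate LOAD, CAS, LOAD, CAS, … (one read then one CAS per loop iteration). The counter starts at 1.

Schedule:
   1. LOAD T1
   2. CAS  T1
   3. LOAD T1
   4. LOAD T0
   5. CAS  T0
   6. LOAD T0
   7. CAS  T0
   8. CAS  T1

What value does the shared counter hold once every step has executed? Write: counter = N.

counter = 4

#1 T1 reads 1
#2 T1 CAS(1→2) writes; counter now 2
#3 T1 reads 2
#4 T0 reads 2
#5 T0 CAS(2→3) writes; counter now 3
#6 T0 reads 3
#7 T0 CAS(3→4) writes; counter now 4
#8 T1 CAS(2→3) fails; counter now 4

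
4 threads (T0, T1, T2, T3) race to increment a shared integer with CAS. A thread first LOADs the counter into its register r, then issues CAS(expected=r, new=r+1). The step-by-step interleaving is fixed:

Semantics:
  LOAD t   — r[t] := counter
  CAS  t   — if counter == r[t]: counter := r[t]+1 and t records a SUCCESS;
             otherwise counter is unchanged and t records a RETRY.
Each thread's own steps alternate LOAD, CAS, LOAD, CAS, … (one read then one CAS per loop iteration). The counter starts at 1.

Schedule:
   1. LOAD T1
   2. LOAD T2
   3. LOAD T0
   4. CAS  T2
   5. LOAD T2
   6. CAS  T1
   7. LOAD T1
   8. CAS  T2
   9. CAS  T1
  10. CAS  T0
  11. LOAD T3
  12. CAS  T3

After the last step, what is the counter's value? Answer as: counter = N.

counter = 4

[1] T1.load  rd  (counter 1, T1.r 1)
[2] T2.load  rd  (counter 1, T2.r 1)
[3] T0.load  rd  (counter 1, T0.r 1)
[4] T2.cas  hit  (counter 2, T2.r 1)
[5] T2.load  rd  (counter 2, T2.r 2)
[6] T1.cas  miss  (counter 2, T1.r 1)
[7] T1.load  rd  (counter 2, T1.r 2)
[8] T2.cas  hit  (counter 3, T2.r 2)
[9] T1.cas  miss  (counter 3, T1.r 2)
[10] T0.cas  miss  (counter 3, T0.r 1)
[11] T3.load  rd  (counter 3, T3.r 3)
[12] T3.cas  hit  (counter 4, T3.r 3)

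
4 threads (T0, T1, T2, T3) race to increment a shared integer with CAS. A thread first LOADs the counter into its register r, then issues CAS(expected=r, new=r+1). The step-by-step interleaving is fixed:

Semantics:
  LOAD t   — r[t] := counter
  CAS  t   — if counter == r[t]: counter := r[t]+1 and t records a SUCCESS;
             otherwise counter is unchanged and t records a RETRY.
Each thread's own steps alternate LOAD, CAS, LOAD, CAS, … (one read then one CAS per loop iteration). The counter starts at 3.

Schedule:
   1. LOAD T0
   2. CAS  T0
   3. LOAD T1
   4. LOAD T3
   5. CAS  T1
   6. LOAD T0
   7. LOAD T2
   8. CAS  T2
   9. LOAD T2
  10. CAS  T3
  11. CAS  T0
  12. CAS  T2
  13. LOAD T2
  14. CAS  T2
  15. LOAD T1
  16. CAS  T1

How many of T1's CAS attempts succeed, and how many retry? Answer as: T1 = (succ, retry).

T1 = (2, 0)

   1) LOAD T0:  M=3  r_T0=3
   2) CAS  T0:  M=4  r_T0=3 ✓
   3) LOAD T1:  M=4  r_T1=4
   4) LOAD T3:  M=4  r_T3=4
   5) CAS  T1:  M=5  r_T1=4 ✓
   6) LOAD T0:  M=5  r_T0=5
   7) LOAD T2:  M=5  r_T2=5
   8) CAS  T2:  M=6  r_T2=5 ✓
   9) LOAD T2:  M=6  r_T2=6
  10) CAS  T3:  M=6  r_T3=4 ✗
  11) CAS  T0:  M=6  r_T0=5 ✗
  12) CAS  T2:  M=7  r_T2=6 ✓
  13) LOAD T2:  M=7  r_T2=7
  14) CAS  T2:  M=8  r_T2=7 ✓
  15) LOAD T1:  M=8  r_T1=8
  16) CAS  T1:  M=9  r_T1=8 ✓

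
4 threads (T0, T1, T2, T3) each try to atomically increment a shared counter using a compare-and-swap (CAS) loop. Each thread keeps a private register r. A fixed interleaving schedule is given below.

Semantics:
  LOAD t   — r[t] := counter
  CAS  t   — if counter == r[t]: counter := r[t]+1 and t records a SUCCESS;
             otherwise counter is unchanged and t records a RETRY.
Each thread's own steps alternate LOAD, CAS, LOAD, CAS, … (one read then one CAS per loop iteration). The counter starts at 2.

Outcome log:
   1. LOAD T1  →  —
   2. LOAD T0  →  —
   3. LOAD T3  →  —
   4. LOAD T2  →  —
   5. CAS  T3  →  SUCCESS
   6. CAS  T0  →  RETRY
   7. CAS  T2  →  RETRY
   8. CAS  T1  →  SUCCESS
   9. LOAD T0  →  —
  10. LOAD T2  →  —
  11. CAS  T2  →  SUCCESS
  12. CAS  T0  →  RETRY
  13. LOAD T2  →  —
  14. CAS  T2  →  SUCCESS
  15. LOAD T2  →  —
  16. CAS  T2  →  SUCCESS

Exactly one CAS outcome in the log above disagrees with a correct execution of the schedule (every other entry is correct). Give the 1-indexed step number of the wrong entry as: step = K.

step = 8

Reference trace:
1. LOAD T1 → mem=2 r[T1]=2 [LOAD]
2. LOAD T0 → mem=2 r[T0]=2 [LOAD]
3. LOAD T3 → mem=2 r[T3]=2 [LOAD]
4. LOAD T2 → mem=2 r[T2]=2 [LOAD]
5. CAS T3 → mem=3 r[T3]=2 [OK]
6. CAS T0 → mem=3 r[T0]=2 [RETRY]
7. CAS T2 → mem=3 r[T2]=2 [RETRY]
8. CAS T1 → mem=3 r[T1]=2 [RETRY]
9. LOAD T0 → mem=3 r[T0]=3 [LOAD]
10. LOAD T2 → mem=3 r[T2]=3 [LOAD]
11. CAS T2 → mem=4 r[T2]=3 [OK]
12. CAS T0 → mem=4 r[T0]=3 [RETRY]
13. LOAD T2 → mem=4 r[T2]=4 [LOAD]
14. CAS T2 → mem=5 r[T2]=4 [OK]
15. LOAD T2 → mem=5 r[T2]=5 [LOAD]
16. CAS T2 → mem=6 r[T2]=5 [OK]
Flip is step 8.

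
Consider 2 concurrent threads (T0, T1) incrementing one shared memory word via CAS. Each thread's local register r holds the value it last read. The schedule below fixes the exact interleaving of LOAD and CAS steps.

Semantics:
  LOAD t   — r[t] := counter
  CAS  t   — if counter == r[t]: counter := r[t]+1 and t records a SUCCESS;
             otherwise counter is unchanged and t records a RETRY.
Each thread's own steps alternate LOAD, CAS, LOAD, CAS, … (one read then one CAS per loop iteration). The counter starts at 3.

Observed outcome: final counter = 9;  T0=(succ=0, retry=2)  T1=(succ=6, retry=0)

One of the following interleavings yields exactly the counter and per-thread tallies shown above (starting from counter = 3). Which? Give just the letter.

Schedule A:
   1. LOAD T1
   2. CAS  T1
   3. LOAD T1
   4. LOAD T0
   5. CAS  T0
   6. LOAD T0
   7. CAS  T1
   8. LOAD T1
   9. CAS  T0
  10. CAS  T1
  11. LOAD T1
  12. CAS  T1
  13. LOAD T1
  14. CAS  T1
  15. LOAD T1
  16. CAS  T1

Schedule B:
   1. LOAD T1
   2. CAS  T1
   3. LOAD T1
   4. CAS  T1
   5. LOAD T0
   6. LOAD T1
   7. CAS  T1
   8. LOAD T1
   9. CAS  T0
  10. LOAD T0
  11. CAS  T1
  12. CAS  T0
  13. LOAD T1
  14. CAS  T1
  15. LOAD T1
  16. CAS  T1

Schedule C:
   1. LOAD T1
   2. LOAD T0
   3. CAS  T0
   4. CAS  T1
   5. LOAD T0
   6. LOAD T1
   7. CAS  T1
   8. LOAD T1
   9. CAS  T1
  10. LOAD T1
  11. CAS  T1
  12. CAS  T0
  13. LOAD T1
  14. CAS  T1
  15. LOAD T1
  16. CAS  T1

B

Run B:
step 1: T1 LOAD ⇒ load; ctr=3 reg=3
step 2: T1 CAS ⇒ ok; ctr=4 reg=3
step 3: T1 LOAD ⇒ load; ctr=4 reg=4
step 4: T1 CAS ⇒ ok; ctr=5 reg=4
step 5: T0 LOAD ⇒ load; ctr=5 reg=5
step 6: T1 LOAD ⇒ load; ctr=5 reg=5
step 7: T1 CAS ⇒ ok; ctr=6 reg=5
step 8: T1 LOAD ⇒ load; ctr=6 reg=6
step 9: T0 CAS ⇒ retry; ctr=6 reg=5
step 10: T0 LOAD ⇒ load; ctr=6 reg=6
step 11: T1 CAS ⇒ ok; ctr=7 reg=6
step 12: T0 CAS ⇒ retry; ctr=7 reg=6
step 13: T1 LOAD ⇒ load; ctr=7 reg=7
step 14: T1 CAS ⇒ ok; ctr=8 reg=7
step 15: T1 LOAD ⇒ load; ctr=8 reg=8
step 16: T1 CAS ⇒ ok; ctr=9 reg=8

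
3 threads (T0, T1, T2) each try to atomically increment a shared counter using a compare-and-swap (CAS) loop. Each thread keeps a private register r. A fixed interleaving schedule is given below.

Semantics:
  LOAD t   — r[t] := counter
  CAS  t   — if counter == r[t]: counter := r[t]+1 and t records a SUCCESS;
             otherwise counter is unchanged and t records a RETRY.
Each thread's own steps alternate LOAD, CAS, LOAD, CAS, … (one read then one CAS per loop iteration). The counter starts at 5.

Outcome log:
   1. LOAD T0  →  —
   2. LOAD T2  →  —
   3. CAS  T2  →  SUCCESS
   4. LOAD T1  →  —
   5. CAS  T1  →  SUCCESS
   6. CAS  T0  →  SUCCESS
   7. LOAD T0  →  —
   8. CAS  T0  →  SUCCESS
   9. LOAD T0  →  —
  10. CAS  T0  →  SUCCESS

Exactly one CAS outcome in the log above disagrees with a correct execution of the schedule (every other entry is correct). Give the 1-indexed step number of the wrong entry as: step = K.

Reference trace:
#1 T0 reads 5
#2 T2 reads 5
#3 T2 CAS(5→6) writes; counter now 6
#4 T1 reads 6
#5 T1 CAS(6→7) writes; counter now 7
#6 T0 CAS(5→6) fails; counter now 7
#7 T0 reads 7
#8 T0 CAS(7→8) writes; counter now 8
#9 T0 reads 8
#10 T0 CAS(8→9) writes; counter now 9
Mismatch at 6.

step = 6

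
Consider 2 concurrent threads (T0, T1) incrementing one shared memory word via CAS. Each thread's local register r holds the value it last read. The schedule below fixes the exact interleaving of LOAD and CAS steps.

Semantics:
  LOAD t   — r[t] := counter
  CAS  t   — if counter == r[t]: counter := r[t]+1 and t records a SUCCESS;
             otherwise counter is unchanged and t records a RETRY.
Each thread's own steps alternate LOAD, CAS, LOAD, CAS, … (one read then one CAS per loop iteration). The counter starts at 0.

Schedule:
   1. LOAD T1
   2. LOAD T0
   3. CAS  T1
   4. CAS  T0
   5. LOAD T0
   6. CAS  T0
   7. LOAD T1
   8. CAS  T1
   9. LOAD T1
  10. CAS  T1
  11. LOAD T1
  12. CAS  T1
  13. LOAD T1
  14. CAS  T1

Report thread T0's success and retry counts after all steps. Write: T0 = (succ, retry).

T0 = (1, 1)

1. LOAD T1 → mem=0 r[T1]=0 [LOAD]
2. LOAD T0 → mem=0 r[T0]=0 [LOAD]
3. CAS T1 → mem=1 r[T1]=0 [OK]
4. CAS T0 → mem=1 r[T0]=0 [RETRY]
5. LOAD T0 → mem=1 r[T0]=1 [LOAD]
6. CAS T0 → mem=2 r[T0]=1 [OK]
7. LOAD T1 → mem=2 r[T1]=2 [LOAD]
8. CAS T1 → mem=3 r[T1]=2 [OK]
9. LOAD T1 → mem=3 r[T1]=3 [LOAD]
10. CAS T1 → mem=4 r[T1]=3 [OK]
11. LOAD T1 → mem=4 r[T1]=4 [LOAD]
12. CAS T1 → mem=5 r[T1]=4 [OK]
13. LOAD T1 → mem=5 r[T1]=5 [LOAD]
14. CAS T1 → mem=6 r[T1]=5 [OK]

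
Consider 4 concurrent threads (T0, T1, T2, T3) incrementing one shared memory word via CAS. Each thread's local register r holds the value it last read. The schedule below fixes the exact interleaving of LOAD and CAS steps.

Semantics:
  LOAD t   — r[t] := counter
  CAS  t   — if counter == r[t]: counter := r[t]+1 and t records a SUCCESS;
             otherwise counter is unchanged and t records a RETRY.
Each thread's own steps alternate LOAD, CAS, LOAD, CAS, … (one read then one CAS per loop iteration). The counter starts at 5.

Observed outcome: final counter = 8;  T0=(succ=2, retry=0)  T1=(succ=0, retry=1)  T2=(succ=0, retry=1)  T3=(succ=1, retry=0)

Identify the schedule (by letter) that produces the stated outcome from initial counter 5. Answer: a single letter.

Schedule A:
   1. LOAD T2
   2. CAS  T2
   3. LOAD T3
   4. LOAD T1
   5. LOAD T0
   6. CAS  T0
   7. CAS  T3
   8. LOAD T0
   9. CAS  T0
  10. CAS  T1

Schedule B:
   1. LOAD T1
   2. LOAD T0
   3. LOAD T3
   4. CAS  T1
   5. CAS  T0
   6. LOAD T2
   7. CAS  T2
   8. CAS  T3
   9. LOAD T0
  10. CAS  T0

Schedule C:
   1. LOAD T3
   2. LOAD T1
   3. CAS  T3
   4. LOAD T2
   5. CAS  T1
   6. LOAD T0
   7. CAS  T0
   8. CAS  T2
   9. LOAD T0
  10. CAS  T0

C

Run C:
1. LOAD T3 → mem=5 r[T3]=5 [LOAD]
2. LOAD T1 → mem=5 r[T1]=5 [LOAD]
3. CAS T3 → mem=6 r[T3]=5 [OK]
4. LOAD T2 → mem=6 r[T2]=6 [LOAD]
5. CAS T1 → mem=6 r[T1]=5 [RETRY]
6. LOAD T0 → mem=6 r[T0]=6 [LOAD]
7. CAS T0 → mem=7 r[T0]=6 [OK]
8. CAS T2 → mem=7 r[T2]=6 [RETRY]
9. LOAD T0 → mem=7 r[T0]=7 [LOAD]
10. CAS T0 → mem=8 r[T0]=7 [OK]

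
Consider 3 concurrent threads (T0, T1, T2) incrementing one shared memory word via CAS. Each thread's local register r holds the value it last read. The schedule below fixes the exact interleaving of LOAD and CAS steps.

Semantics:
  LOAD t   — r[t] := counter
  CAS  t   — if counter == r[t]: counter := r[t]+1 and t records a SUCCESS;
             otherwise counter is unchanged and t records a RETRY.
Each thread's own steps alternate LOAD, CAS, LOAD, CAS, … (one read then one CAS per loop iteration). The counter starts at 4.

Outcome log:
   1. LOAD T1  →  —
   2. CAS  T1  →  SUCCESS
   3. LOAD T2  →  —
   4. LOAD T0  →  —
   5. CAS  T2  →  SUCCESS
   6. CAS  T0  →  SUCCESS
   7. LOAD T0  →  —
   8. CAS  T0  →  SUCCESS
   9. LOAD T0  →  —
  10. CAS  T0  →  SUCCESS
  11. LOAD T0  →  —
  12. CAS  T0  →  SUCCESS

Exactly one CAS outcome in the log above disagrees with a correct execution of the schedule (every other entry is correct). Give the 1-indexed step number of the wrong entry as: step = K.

Correct run:
T1 LOAD — after: cnt=4, r=4 — load
T1 CAS — after: cnt=5, r=4 — ok
T2 LOAD — after: cnt=5, r=5 — load
T0 LOAD — after: cnt=5, r=5 — load
T2 CAS — after: cnt=6, r=5 — ok
T0 CAS — after: cnt=6, r=5 — retry
T0 LOAD — after: cnt=6, r=6 — load
T0 CAS — after: cnt=7, r=6 — ok
T0 LOAD — after: cnt=7, r=7 — load
T0 CAS — after: cnt=8, r=7 — ok
T0 LOAD — after: cnt=8, r=8 — load
T0 CAS — after: cnt=9, r=8 — ok
Log disagrees first at step 6.

step = 6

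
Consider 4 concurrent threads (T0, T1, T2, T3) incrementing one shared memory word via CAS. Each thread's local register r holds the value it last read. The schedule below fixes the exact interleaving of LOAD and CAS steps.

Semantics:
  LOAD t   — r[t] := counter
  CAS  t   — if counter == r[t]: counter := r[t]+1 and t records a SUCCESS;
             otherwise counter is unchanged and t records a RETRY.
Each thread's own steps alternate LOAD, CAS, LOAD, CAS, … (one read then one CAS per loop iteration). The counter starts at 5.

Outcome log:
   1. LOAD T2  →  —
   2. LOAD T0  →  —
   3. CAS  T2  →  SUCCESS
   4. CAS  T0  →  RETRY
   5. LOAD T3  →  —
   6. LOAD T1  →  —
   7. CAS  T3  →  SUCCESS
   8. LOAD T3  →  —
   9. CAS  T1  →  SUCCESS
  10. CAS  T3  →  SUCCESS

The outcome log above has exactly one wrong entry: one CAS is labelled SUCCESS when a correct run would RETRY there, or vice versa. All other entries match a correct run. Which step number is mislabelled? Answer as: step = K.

Re-executing:
   1) LOAD T2:  M=5  r_T2=5
   2) LOAD T0:  M=5  r_T0=5
   3) CAS  T2:  M=6  r_T2=5 ✓
   4) CAS  T0:  M=6  r_T0=5 ✗
   5) LOAD T3:  M=6  r_T3=6
   6) LOAD T1:  M=6  r_T1=6
   7) CAS  T3:  M=7  r_T3=6 ✓
   8) LOAD T3:  M=7  r_T3=7
   9) CAS  T1:  M=7  r_T1=6 ✗
  10) CAS  T3:  M=8  r_T3=7 ✓
Flip is step 9.

step = 9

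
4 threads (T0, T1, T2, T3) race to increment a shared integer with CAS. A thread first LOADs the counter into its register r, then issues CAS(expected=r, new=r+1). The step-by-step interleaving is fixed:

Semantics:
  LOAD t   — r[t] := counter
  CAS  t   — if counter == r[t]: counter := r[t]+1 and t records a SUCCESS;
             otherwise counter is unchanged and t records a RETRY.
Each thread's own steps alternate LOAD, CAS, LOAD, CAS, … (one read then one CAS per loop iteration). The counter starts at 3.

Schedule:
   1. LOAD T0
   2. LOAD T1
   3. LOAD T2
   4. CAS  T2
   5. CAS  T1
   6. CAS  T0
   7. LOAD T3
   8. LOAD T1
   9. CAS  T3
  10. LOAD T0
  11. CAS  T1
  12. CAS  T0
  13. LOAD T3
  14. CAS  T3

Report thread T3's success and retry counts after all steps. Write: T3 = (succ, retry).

1. LOAD T0 → mem=3 r[T0]=3 [LOAD]
2. LOAD T1 → mem=3 r[T1]=3 [LOAD]
3. LOAD T2 → mem=3 r[T2]=3 [LOAD]
4. CAS T2 → mem=4 r[T2]=3 [OK]
5. CAS T1 → mem=4 r[T1]=3 [RETRY]
6. CAS T0 → mem=4 r[T0]=3 [RETRY]
7. LOAD T3 → mem=4 r[T3]=4 [LOAD]
8. LOAD T1 → mem=4 r[T1]=4 [LOAD]
9. CAS T3 → mem=5 r[T3]=4 [OK]
10. LOAD T0 → mem=5 r[T0]=5 [LOAD]
11. CAS T1 → mem=5 r[T1]=4 [RETRY]
12. CAS T0 → mem=6 r[T0]=5 [OK]
13. LOAD T3 → mem=6 r[T3]=6 [LOAD]
14. CAS T3 → mem=7 r[T3]=6 [OK]

T3 = (2, 0)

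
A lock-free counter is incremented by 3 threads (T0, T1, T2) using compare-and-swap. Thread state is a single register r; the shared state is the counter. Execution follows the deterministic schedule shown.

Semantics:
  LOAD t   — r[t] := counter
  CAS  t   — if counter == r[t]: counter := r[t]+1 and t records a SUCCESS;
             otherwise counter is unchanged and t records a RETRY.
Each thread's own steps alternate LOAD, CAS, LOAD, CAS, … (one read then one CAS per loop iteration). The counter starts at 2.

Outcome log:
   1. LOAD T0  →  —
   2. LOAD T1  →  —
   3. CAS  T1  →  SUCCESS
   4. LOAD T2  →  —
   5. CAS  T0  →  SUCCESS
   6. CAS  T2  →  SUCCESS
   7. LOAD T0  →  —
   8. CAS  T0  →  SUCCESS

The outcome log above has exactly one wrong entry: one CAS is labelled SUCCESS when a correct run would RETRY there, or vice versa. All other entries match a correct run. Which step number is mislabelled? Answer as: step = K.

Re-executing:
#1 T0 reads 2
#2 T1 reads 2
#3 T1 CAS(2→3) writes; counter now 3
#4 T2 reads 3
#5 T0 CAS(2→3) fails; counter now 3
#6 T2 CAS(3→4) writes; counter now 4
#7 T0 reads 4
#8 T0 CAS(4→5) writes; counter now 5
Flip is step 5.

step = 5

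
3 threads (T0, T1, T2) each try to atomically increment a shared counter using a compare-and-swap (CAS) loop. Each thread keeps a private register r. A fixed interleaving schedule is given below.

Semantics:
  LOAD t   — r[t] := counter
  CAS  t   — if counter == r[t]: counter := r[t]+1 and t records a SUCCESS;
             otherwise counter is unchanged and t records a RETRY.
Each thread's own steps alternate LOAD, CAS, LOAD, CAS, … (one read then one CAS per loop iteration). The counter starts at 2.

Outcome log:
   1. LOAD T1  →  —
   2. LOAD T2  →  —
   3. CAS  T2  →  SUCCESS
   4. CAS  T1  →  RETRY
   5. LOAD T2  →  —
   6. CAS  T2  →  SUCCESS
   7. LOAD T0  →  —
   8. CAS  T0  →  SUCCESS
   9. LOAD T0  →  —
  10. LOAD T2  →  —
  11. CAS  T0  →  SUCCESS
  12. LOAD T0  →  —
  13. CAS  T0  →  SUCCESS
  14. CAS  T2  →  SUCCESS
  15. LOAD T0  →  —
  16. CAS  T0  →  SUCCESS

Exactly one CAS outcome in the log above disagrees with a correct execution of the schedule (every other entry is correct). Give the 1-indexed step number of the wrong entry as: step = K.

Re-executing:
   1) LOAD T1:  M=2  r_T1=2
   2) LOAD T2:  M=2  r_T2=2
   3) CAS  T2:  M=3  r_T2=2 ✓
   4) CAS  T1:  M=3  r_T1=2 ✗
   5) LOAD T2:  M=3  r_T2=3
   6) CAS  T2:  M=4  r_T2=3 ✓
   7) LOAD T0:  M=4  r_T0=4
   8) CAS  T0:  M=5  r_T0=4 ✓
   9) LOAD T0:  M=5  r_T0=5
  10) LOAD T2:  M=5  r_T2=5
  11) CAS  T0:  M=6  r_T0=5 ✓
  12) LOAD T0:  M=6  r_T0=6
  13) CAS  T0:  M=7  r_T0=6 ✓
  14) CAS  T2:  M=7  r_T2=5 ✗
  15) LOAD T0:  M=7  r_T0=7
  16) CAS  T0:  M=8  r_T0=7 ✓
Mismatch at 14.

step = 14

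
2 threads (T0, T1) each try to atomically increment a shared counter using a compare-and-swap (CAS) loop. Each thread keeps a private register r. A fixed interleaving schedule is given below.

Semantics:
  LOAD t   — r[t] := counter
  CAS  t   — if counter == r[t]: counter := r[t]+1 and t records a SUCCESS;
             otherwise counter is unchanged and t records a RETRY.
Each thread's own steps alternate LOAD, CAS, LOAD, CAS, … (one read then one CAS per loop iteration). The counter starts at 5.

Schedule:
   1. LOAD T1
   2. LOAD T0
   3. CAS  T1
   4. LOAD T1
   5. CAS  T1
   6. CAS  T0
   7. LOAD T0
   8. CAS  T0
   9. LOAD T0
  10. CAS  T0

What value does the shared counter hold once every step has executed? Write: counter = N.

counter = 9

   1) LOAD T1:  M=5  r_T1=5
   2) LOAD T0:  M=5  r_T0=5
   3) CAS  T1:  M=6  r_T1=5 ✓
   4) LOAD T1:  M=6  r_T1=6
   5) CAS  T1:  M=7  r_T1=6 ✓
   6) CAS  T0:  M=7  r_T0=5 ✗
   7) LOAD T0:  M=7  r_T0=7
   8) CAS  T0:  M=8  r_T0=7 ✓
   9) LOAD T0:  M=8  r_T0=8
  10) CAS  T0:  M=9  r_T0=8 ✓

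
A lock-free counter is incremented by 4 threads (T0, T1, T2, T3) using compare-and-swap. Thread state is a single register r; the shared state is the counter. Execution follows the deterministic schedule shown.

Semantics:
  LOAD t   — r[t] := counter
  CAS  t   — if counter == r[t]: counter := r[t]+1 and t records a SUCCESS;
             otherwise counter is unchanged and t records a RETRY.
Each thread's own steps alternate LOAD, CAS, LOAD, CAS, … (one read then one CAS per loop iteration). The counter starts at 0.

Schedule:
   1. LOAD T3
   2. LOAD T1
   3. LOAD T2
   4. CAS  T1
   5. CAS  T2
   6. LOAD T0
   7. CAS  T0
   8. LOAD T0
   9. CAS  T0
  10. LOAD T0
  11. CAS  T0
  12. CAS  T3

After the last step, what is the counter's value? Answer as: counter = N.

counter = 4

T3 LOAD — after: cnt=0, r=0 — load
T1 LOAD — after: cnt=0, r=0 — load
T2 LOAD — after: cnt=0, r=0 — load
T1 CAS — after: cnt=1, r=0 — ok
T2 CAS — after: cnt=1, r=0 — retry
T0 LOAD — after: cnt=1, r=1 — load
T0 CAS — after: cnt=2, r=1 — ok
T0 LOAD — after: cnt=2, r=2 — load
T0 CAS — after: cnt=3, r=2 — ok
T0 LOAD — after: cnt=3, r=3 — load
T0 CAS — after: cnt=4, r=3 — ok
T3 CAS — after: cnt=4, r=0 — retry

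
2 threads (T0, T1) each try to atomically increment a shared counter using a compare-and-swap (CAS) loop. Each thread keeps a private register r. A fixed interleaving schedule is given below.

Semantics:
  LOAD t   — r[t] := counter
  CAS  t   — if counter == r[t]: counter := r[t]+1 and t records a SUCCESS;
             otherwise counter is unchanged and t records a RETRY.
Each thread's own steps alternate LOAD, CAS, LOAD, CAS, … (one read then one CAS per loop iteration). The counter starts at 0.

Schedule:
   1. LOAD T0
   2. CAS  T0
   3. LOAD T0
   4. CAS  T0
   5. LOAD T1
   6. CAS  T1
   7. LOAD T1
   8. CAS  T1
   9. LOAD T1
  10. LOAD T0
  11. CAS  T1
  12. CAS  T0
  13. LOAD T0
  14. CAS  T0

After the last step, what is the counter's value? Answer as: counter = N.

counter = 6

1. LOAD T0 → mem=0 r[T0]=0 [LOAD]
2. CAS T0 → mem=1 r[T0]=0 [OK]
3. LOAD T0 → mem=1 r[T0]=1 [LOAD]
4. CAS T0 → mem=2 r[T0]=1 [OK]
5. LOAD T1 → mem=2 r[T1]=2 [LOAD]
6. CAS T1 → mem=3 r[T1]=2 [OK]
7. LOAD T1 → mem=3 r[T1]=3 [LOAD]
8. CAS T1 → mem=4 r[T1]=3 [OK]
9. LOAD T1 → mem=4 r[T1]=4 [LOAD]
10. LOAD T0 → mem=4 r[T0]=4 [LOAD]
11. CAS T1 → mem=5 r[T1]=4 [OK]
12. CAS T0 → mem=5 r[T0]=4 [RETRY]
13. LOAD T0 → mem=5 r[T0]=5 [LOAD]
14. CAS T0 → mem=6 r[T0]=5 [OK]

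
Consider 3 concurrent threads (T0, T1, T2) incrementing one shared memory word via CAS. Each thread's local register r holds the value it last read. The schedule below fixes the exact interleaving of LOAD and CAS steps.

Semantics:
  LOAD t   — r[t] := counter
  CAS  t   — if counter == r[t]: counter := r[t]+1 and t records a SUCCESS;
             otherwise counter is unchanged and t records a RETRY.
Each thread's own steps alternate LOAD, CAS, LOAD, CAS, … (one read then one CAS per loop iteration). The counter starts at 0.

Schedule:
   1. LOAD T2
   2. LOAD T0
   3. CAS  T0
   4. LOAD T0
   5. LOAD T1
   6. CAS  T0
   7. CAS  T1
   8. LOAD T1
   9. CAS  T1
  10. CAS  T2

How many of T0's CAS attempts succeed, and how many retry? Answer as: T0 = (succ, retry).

T2 LOAD — after: cnt=0, r=0 — load
T0 LOAD — after: cnt=0, r=0 — load
T0 CAS — after: cnt=1, r=0 — ok
T0 LOAD — after: cnt=1, r=1 — load
T1 LOAD — after: cnt=1, r=1 — load
T0 CAS — after: cnt=2, r=1 — ok
T1 CAS — after: cnt=2, r=1 — retry
T1 LOAD — after: cnt=2, r=2 — load
T1 CAS — after: cnt=3, r=2 — ok
T2 CAS — after: cnt=3, r=0 — retry

T0 = (2, 0)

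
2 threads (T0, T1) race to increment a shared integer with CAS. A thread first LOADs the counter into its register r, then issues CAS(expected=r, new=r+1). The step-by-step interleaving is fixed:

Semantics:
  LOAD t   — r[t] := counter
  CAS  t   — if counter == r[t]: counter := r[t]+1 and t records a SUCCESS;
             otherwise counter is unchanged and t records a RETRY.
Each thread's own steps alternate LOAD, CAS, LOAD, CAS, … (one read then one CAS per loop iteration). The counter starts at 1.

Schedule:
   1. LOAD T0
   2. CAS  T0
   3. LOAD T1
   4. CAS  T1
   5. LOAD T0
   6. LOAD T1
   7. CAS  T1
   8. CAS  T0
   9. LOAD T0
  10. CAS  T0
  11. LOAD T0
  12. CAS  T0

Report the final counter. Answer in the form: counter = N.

   1) LOAD T0:  M=1  r_T0=1
   2) CAS  T0:  M=2  r_T0=1 ✓
   3) LOAD T1:  M=2  r_T1=2
   4) CAS  T1:  M=3  r_T1=2 ✓
   5) LOAD T0:  M=3  r_T0=3
   6) LOAD T1:  M=3  r_T1=3
   7) CAS  T1:  M=4  r_T1=3 ✓
   8) CAS  T0:  M=4  r_T0=3 ✗
   9) LOAD T0:  M=4  r_T0=4
  10) CAS  T0:  M=5  r_T0=4 ✓
  11) LOAD T0:  M=5  r_T0=5
  12) CAS  T0:  M=6  r_T0=5 ✓

counter = 6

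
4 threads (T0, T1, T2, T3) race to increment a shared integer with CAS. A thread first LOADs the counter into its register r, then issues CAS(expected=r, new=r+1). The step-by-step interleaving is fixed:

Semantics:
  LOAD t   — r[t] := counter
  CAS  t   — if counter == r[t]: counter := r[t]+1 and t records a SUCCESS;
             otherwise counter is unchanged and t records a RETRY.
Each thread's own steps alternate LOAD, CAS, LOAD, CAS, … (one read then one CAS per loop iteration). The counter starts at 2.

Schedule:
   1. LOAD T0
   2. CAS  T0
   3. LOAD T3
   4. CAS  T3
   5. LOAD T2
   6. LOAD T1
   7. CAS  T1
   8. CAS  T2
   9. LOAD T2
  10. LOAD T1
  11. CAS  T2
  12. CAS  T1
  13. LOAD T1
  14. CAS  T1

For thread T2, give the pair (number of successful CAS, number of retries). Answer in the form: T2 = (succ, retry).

[1] T0.load  rd  (counter 2, T0.r 2)
[2] T0.cas  hit  (counter 3, T0.r 2)
[3] T3.load  rd  (counter 3, T3.r 3)
[4] T3.cas  hit  (counter 4, T3.r 3)
[5] T2.load  rd  (counter 4, T2.r 4)
[6] T1.load  rd  (counter 4, T1.r 4)
[7] T1.cas  hit  (counter 5, T1.r 4)
[8] T2.cas  miss  (counter 5, T2.r 4)
[9] T2.load  rd  (counter 5, T2.r 5)
[10] T1.load  rd  (counter 5, T1.r 5)
[11] T2.cas  hit  (counter 6, T2.r 5)
[12] T1.cas  miss  (counter 6, T1.r 5)
[13] T1.load  rd  (counter 6, T1.r 6)
[14] T1.cas  hit  (counter 7, T1.r 6)

T2 = (1, 1)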